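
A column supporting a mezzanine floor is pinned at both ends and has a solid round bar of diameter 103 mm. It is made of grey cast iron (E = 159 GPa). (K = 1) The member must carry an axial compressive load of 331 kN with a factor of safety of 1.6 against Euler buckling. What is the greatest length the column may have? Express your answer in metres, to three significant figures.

L_max ≈ 4.05 m

I = πd⁴/64 = π×103⁴/64 = 5.525×10^6 mm⁴
I = 5.525×10^-6 m⁴
Required critical load P_cr = n·P = 1.6 × 331 = 529.6 kN = 5.296×10^5 N
From P_cr = π²EI/(K·L)²:  L = (1/K)·√(π²EI/P_cr) = (1/1)·√(π²×1.59×10^11×5.525×10^-6/5.296×10^5)
L = 4.05 m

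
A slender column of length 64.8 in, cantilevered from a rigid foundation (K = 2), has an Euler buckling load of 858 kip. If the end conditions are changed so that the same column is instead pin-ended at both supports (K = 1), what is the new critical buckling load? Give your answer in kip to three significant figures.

P_cr ≈ 3430 kip

P_cr ∝ 1/K², so P_cr,new = P_cr,old × (K_old/K_new)² = 858 × (2/1)²
= 858 × 4.000 = 3430 kip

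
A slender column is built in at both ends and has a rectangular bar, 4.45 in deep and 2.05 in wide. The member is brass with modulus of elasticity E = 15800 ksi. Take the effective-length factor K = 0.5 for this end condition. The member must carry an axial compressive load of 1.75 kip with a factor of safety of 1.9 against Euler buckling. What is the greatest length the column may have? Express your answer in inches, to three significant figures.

Buckling occurs about the weak axis: I_min = h·b³/12 with b = 2.05 in (the shorter side).
I_min = 4.45×2.05³/12 = 3.195 in⁴
Required critical load P_cr = n·P = 1.9 × 1.75 = 3.325 kip = 3.325×10^3 lb
From P_cr = π²EI/(K·L)²:  L = (1/K)·√(π²EI/P_cr) = (1/0.5)·√(π²×1.58×10^7×3.195/3.325×10^3)
L = 774 in

L_max ≈ 774 in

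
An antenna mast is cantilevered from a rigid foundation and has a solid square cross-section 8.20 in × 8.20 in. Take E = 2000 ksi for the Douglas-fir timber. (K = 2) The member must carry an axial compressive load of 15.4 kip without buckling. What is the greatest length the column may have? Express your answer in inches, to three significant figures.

L_max ≈ 347 in

I = a⁴/12 = 8.20⁴/12 = 376.8 in⁴
At the buckling limit P_cr = P = 1.540×10^4 lb
From P_cr = π²EI/(K·L)²:  L = (1/K)·√(π²EI/P_cr) = (1/2)·√(π²×2.00×10^6×376.8/1.540×10^4)
L = 347 in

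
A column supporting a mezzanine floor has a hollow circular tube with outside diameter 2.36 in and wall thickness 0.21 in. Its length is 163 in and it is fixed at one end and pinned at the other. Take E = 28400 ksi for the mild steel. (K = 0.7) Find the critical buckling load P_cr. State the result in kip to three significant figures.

P_cr ≈ 17.8 kip

Inner diameter d_i = 2.36 − 2×0.21 = 1.940 in
I = π(d_o⁴ − d_i⁴)/64 = π(2.36⁴ − 1.940⁴)/64 = 0.8274 in⁴
Effective length L_e = K·L = 0.7 × 163 = 114.1 in
P_cr = π²EI / L_e² = π² × 28400×10³ × 0.8274 / 114.1² = 1.781×10^4 lb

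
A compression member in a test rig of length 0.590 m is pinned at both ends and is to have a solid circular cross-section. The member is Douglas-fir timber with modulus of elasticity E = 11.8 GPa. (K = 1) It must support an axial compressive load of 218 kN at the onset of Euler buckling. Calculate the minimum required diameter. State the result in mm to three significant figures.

L_e = K·L = 1 × 0.590 = 0.5900 m
Required I = P_cr·L_e²/(π²E) = 2.180×10^5 × 0.5900² / (π² × 1.18×10^10) = 6.516×10^-7 m⁴
I_req = 6.516×10^5 mm⁴
Solid circle: I = πd⁴/64  ⇒  d = (64I/π)^(1/4) = (64×6.516×10^5/π)^(1/4) = 60.4 mm

d ≈ 60.4 mm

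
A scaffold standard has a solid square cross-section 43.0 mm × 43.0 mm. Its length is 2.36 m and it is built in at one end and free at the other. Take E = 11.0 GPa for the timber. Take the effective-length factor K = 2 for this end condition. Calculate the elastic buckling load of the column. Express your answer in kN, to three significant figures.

I = a⁴/12 = 43.0⁴/12 = 2.849×10^5 mm⁴
I = 2.849×10^5 mm⁴ = 2.849×10^-7 m⁴
Effective length L_e = K·L = 2 × 2.36 = 4.720 m
P_cr = π²EI / L_e² = π² × 11.0×10⁹ × 2.849×10^-7 / 4.720² = 1.388×10^3 N

P_cr ≈ 1.39 kN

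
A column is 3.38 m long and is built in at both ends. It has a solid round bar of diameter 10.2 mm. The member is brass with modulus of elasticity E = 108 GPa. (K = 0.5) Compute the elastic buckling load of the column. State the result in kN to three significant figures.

I = πd⁴/64 = π×10.2⁴/64 = 531.3 mm⁴
I = 531.3 mm⁴ = 5.313×10^-10 m⁴
Effective length L_e = K·L = 0.5 × 3.38 = 1.690 m
P_cr = π²EI / L_e² = π² × 108×10⁹ × 5.313×10^-10 / 1.690² = 198.3 N

P_cr ≈ 0.198 kN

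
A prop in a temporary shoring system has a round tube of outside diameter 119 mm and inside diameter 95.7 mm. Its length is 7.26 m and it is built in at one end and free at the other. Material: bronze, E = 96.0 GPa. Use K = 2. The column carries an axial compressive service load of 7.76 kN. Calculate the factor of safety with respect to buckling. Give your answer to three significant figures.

n ≈ 3.32

d_o = 119 mm, d_i = 95.7 mm
I = π(d_o⁴ − d_i⁴)/64 = π(119⁴ − 95.70⁴)/64 = 5.726×10^6 mm⁴
I = 5.726×10^6 mm⁴ = 5.726×10^-6 m⁴
Effective length L_e = K·L = 2 × 7.26 = 14.52 m
P_cr = π²EI / L_e² = π² × 96.0×10⁹ × 5.726×10^-6 / 14.52² = 2.573×10^4 N
Factor of safety n = P_cr / P = 25.734 / 7.76 = 3.32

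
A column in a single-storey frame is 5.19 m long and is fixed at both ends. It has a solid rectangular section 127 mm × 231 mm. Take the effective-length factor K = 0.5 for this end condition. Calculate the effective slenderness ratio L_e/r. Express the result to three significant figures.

λ ≈ 70.8

For a rectangle r_min = b/√12 = 127/√12 = 36.66 mm
L_e = K·L = 0.5 × 5.19 m = 2.595 m = 2595.0 mm
λ = L_e / r_min = 2595.0 / 36.66 = 70.8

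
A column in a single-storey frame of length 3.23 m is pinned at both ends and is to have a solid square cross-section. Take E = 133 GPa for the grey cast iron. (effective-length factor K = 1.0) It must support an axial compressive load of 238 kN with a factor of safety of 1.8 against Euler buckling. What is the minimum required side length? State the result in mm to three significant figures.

a ≈ 80.0 mm

Required P_cr = n·P = 1.8 × 238 = 428.4 kN
L_e = K·L = 1 × 3.23 = 3.230 m
Required I = P_cr·L_e²/(π²E) = 4.284×10^5 × 3.230² / (π² × 1.33×10^11) = 3.405×10^-6 m⁴
I_req = 3.405×10^6 mm⁴
Solid square: I = a⁴/12  ⇒  a = (12I)^(1/4) = (12×3.405×10^6)^(1/4) = 80.0 mm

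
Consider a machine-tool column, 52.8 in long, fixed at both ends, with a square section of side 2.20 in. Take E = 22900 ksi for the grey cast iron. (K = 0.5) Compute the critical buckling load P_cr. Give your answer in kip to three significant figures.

I = a⁴/12 = 2.20⁴/12 = 1.952 in⁴
Effective length L_e = K·L = 0.5 × 52.8 = 26.40 in
P_cr = π²EI / L_e² = π² × 22900×10³ × 1.952 / 26.40² = 6.330×10^5 lb

P_cr ≈ 633 kip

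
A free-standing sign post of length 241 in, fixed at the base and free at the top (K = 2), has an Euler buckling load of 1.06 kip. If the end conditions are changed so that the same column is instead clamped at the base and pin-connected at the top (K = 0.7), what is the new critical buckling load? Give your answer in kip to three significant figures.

P_cr ≈ 8.65 kip

P_cr ∝ 1/K², so P_cr,new = P_cr,old × (K_old/K_new)² = 1.06 × (2/0.7)²
= 1.06 × 8.163 = 8.65 kip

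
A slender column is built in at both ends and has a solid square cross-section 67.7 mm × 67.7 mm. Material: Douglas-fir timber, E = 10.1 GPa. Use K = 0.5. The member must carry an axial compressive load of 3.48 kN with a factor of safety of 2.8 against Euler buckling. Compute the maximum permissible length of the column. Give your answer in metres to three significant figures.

L_max ≈ 8.46 m

I = a⁴/12 = 67.7⁴/12 = 1.751×10^6 mm⁴
I = 1.751×10^-6 m⁴
Required critical load P_cr = n·P = 2.8 × 3.48 = 9.744 kN = 9.744×10^3 N
From P_cr = π²EI/(K·L)²:  L = (1/K)·√(π²EI/P_cr) = (1/0.5)·√(π²×1.01×10^10×1.751×10^-6/9.744×10^3)
L = 8.46 m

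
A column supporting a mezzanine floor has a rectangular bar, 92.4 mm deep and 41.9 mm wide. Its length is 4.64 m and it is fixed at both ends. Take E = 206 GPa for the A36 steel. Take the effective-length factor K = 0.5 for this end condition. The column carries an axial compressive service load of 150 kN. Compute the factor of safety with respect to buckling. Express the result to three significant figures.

n ≈ 1.43

Buckling occurs about the weak axis: I_min = h·b³/12 with b = 41.9 mm (the shorter side).
I_min = 92.4×41.9³/12 = 5.664×10^5 mm⁴
I = 5.664×10^5 mm⁴ = 5.664×10^-7 m⁴
Effective length L_e = K·L = 0.5 × 4.64 = 2.320 m
P_cr = π²EI / L_e² = π² × 206×10⁹ × 5.664×10^-7 / 2.320² = 2.140×10^5 N
Factor of safety n = P_cr / P = 213.96 / 150 = 1.43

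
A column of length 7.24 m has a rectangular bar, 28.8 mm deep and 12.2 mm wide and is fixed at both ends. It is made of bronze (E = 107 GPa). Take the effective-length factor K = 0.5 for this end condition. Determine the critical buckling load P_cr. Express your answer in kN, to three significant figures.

Buckling occurs about the weak axis: I_min = h·b³/12 with b = 12.2 mm (the shorter side).
I_min = 28.8×12.2³/12 = 4.358×10^3 mm⁴
I = 4.358×10^3 mm⁴ = 4.358×10^-9 m⁴
Effective length L_e = K·L = 0.5 × 7.24 = 3.620 m
P_cr = π²EI / L_e² = π² × 107×10⁹ × 4.358×10^-9 / 3.620² = 351.2 N

P_cr ≈ 0.351 kN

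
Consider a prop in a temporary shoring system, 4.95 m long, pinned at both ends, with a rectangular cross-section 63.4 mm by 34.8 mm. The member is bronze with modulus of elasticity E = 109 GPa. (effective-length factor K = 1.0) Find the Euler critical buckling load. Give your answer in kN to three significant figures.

Buckling occurs about the weak axis: I_min = h·b³/12 with b = 34.8 mm (the shorter side).
I_min = 63.4×34.8³/12 = 2.227×10^5 mm⁴
I = 2.227×10^5 mm⁴ = 2.227×10^-7 m⁴
Effective length L_e = K·L = 1 × 4.95 = 4.950 m
P_cr = π²EI / L_e² = π² × 109×10⁹ × 2.227×10^-7 / 4.950² = 9.776×10^3 N

P_cr ≈ 9.78 kN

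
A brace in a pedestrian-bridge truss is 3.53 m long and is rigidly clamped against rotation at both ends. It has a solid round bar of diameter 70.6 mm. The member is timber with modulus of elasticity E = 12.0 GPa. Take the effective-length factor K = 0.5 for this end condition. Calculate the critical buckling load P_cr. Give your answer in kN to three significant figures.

I = πd⁴/64 = π×70.6⁴/64 = 1.220×10^6 mm⁴
I = 1.220×10^6 mm⁴ = 1.220×10^-6 m⁴
Effective length L_e = K·L = 0.5 × 3.53 = 1.765 m
P_cr = π²EI / L_e² = π² × 12.0×10⁹ × 1.220×10^-6 / 1.765² = 4.636×10^4 N

P_cr ≈ 46.4 kN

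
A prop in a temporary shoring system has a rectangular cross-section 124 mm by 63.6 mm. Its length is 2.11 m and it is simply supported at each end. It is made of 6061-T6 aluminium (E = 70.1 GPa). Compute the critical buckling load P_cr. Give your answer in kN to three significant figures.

P_cr ≈ 413 kN

Buckling occurs about the weak axis: I_min = h·b³/12 with b = 63.6 mm (the shorter side).
I_min = 124×63.6³/12 = 2.658×10^6 mm⁴
I = 2.658×10^6 mm⁴ = 2.658×10^-6 m⁴
Effective length L_e = K·L = 1 × 2.11 = 2.110 m
P_cr = π²EI / L_e² = π² × 70.1×10⁹ × 2.658×10^-6 / 2.110² = 4.131×10^5 N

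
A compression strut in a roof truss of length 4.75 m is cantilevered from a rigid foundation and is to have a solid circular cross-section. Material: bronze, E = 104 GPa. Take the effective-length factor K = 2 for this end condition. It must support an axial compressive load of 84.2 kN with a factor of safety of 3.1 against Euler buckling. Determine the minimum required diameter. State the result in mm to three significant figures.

d ≈ 147 mm

Required P_cr = n·P = 3.1 × 84.2 = 261.0 kN
L_e = K·L = 2 × 4.75 = 9.500 m
Required I = P_cr·L_e²/(π²E) = 2.610×10^5 × 9.500² / (π² × 1.04×10^11) = 2.295×10^-5 m⁴
I_req = 2.295×10^7 mm⁴
Solid circle: I = πd⁴/64  ⇒  d = (64I/π)^(1/4) = (64×2.295×10^7/π)^(1/4) = 147 mm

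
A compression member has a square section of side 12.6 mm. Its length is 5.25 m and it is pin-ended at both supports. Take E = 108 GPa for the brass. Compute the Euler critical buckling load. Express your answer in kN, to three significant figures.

I = a⁴/12 = 12.6⁴/12 = 2.100×10^3 mm⁴
I = 2.100×10^3 mm⁴ = 2.100×10^-9 m⁴
Effective length L_e = K·L = 1 × 5.25 = 5.250 m
P_cr = π²EI / L_e² = π² × 108×10⁹ × 2.100×10^-9 / 5.250² = 81.23 N

P_cr ≈ 0.0812 kN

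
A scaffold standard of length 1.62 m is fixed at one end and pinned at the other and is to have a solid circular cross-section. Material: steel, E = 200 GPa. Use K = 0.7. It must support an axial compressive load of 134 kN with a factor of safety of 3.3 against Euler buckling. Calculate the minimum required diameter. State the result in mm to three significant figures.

d ≈ 49.2 mm

Required P_cr = n·P = 3.3 × 134 = 442.2 kN
L_e = K·L = 0.7 × 1.62 = 1.134 m
Required I = P_cr·L_e²/(π²E) = 4.422×10^5 × 1.134² / (π² × 2.00×10^11) = 2.881×10^-7 m⁴
I_req = 2.881×10^5 mm⁴
Solid circle: I = πd⁴/64  ⇒  d = (64I/π)^(1/4) = (64×2.881×10^5/π)^(1/4) = 49.2 mm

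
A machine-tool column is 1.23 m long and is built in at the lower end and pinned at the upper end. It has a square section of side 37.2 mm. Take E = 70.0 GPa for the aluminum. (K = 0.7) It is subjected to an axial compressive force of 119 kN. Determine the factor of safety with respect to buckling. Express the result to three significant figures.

I = a⁴/12 = 37.2⁴/12 = 1.596×10^5 mm⁴
I = 1.596×10^5 mm⁴ = 1.596×10^-7 m⁴
Effective length L_e = K·L = 0.7 × 1.23 = 0.8610 m
P_cr = π²EI / L_e² = π² × 70.0×10⁹ × 1.596×10^-7 / 0.8610² = 1.487×10^5 N
Factor of safety n = P_cr / P = 148.72 / 119 = 1.25

n ≈ 1.25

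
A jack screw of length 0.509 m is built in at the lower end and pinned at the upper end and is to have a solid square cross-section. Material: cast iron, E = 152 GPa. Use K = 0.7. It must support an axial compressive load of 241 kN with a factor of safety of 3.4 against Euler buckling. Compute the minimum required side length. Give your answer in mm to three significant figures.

a ≈ 30.2 mm

Required P_cr = n·P = 3.4 × 241 = 819.4 kN
L_e = K·L = 0.7 × 0.509 = 0.3563 m
Required I = P_cr·L_e²/(π²E) = 8.194×10^5 × 0.3563² / (π² × 1.52×10^11) = 6.934×10^-8 m⁴
I_req = 6.934×10^4 mm⁴
Solid square: I = a⁴/12  ⇒  a = (12I)^(1/4) = (12×6.934×10^4)^(1/4) = 30.2 mm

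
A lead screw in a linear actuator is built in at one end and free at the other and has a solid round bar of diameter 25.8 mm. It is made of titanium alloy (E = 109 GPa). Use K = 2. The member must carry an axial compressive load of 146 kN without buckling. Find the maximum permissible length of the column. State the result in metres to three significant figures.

I = πd⁴/64 = π×25.8⁴/64 = 2.175×10^4 mm⁴
I = 2.175×10^-8 m⁴
At the buckling limit P_cr = P = 1.460×10^5 N
From P_cr = π²EI/(K·L)²:  L = (1/K)·√(π²EI/P_cr) = (1/2)·√(π²×1.09×10^11×2.175×10^-8/1.460×10^5)
L = 0.200 m

L_max ≈ 0.200 m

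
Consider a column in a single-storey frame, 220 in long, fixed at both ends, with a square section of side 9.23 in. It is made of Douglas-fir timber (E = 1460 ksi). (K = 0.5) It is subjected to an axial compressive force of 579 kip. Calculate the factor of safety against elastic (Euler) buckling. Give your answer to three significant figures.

n ≈ 1.24

I = a⁴/12 = 9.23⁴/12 = 604.8 in⁴
Effective length L_e = K·L = 0.5 × 220 = 110.0 in
P_cr = π²EI / L_e² = π² × 1460×10³ × 604.8 / 110.0² = 7.203×10^5 lb
Factor of safety n = P_cr / P = 720.27 / 579 = 1.24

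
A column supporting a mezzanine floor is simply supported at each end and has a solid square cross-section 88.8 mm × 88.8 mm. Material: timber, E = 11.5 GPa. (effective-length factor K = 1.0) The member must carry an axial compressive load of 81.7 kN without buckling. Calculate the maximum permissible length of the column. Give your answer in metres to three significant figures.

I = a⁴/12 = 88.8⁴/12 = 5.182×10^6 mm⁴
I = 5.182×10^-6 m⁴
At the buckling limit P_cr = P = 8.170×10^4 N
From P_cr = π²EI/(K·L)²:  L = (1/K)·√(π²EI/P_cr) = (1/1)·√(π²×1.15×10^10×5.182×10^-6/8.170×10^4)
L = 2.68 m

L_max ≈ 2.68 m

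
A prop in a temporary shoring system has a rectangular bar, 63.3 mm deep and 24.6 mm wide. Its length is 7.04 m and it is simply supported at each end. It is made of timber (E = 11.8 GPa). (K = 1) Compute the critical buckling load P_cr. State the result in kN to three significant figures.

P_cr ≈ 0.185 kN

Buckling occurs about the weak axis: I_min = h·b³/12 with b = 24.6 mm (the shorter side).
I_min = 63.3×24.6³/12 = 7.853×10^4 mm⁴
I = 7.853×10^4 mm⁴ = 7.853×10^-8 m⁴
Effective length L_e = K·L = 1 × 7.04 = 7.040 m
P_cr = π²EI / L_e² = π² × 11.8×10⁹ × 7.853×10^-8 / 7.040² = 184.5 N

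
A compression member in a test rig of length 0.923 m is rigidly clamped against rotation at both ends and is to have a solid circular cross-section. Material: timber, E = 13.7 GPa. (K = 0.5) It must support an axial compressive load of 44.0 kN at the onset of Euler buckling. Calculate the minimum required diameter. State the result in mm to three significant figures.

L_e = K·L = 0.5 × 0.923 = 0.4615 m
Required I = P_cr·L_e²/(π²E) = 4.400×10^4 × 0.4615² / (π² × 1.37×10^10) = 6.931×10^-8 m⁴
I_req = 6.931×10^4 mm⁴
Solid circle: I = πd⁴/64  ⇒  d = (64I/π)^(1/4) = (64×6.931×10^4/π)^(1/4) = 34.5 mm

d ≈ 34.5 mm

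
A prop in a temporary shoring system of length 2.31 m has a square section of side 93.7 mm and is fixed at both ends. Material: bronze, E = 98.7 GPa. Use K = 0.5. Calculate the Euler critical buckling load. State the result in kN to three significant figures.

P_cr ≈ 4690 kN

I = a⁴/12 = 93.7⁴/12 = 6.424×10^6 mm⁴
I = 6.424×10^6 mm⁴ = 6.424×10^-6 m⁴
Effective length L_e = K·L = 0.5 × 2.31 = 1.155 m
P_cr = π²EI / L_e² = π² × 98.7×10⁹ × 6.424×10^-6 / 1.155² = 4.691×10^6 N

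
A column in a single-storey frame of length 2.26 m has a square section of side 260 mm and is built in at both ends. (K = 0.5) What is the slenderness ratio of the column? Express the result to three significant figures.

For a square r = a/√12 = 260/√12 = 75.06 mm
L_e = K·L = 0.5 × 2.26 m = 1.130 m = 1130.0 mm
λ = L_e / r_min = 1130.0 / 75.06 = 15.1

λ ≈ 15.1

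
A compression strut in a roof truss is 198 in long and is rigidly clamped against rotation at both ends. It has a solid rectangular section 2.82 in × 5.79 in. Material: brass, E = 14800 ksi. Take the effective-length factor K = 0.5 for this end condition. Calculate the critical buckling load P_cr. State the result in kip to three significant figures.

P_cr ≈ 161 kip

Buckling occurs about the weak axis: I_min = h·b³/12 with b = 2.82 in (the shorter side).
I_min = 5.79×2.82³/12 = 10.82 in⁴
Effective length L_e = K·L = 0.5 × 198 = 99.00 in
P_cr = π²EI / L_e² = π² × 14800×10³ × 10.82 / 99.00² = 1.613×10^5 lb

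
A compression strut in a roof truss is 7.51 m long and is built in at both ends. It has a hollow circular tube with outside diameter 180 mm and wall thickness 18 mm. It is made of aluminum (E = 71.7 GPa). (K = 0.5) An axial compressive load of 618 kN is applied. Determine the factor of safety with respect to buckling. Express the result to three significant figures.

Inner diameter d_i = 180 − 2×18 = 144.0 mm
I = π(d_o⁴ − d_i⁴)/64 = π(180⁴ − 144.0⁴)/64 = 3.042×10^7 mm⁴
I = 3.042×10^7 mm⁴ = 3.042×10^-5 m⁴
Effective length L_e = K·L = 0.5 × 7.51 = 3.755 m
P_cr = π²EI / L_e² = π² × 71.7×10⁹ × 3.042×10^-5 / 3.755² = 1.527×10^6 N
Factor of safety n = P_cr / P = 1526.9 / 618 = 2.47

n ≈ 2.47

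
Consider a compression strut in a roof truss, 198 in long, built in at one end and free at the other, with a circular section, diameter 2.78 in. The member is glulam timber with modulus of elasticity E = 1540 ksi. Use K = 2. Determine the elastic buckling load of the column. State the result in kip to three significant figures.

I = πd⁴/64 = π×2.78⁴/64 = 2.932 in⁴
Effective length L_e = K·L = 2 × 198 = 396.0 in
P_cr = π²EI / L_e² = π² × 1540×10³ × 2.932 / 396.0² = 284.2 lb

P_cr ≈ 0.284 kip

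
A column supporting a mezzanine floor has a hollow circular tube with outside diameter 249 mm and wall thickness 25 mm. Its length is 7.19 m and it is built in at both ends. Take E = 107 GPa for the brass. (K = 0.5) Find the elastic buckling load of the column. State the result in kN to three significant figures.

Inner diameter d_i = 249 − 2×25 = 199.0 mm
I = π(d_o⁴ − d_i⁴)/64 = π(249⁴ − 199.0⁴)/64 = 1.117×10^8 mm⁴
I = 1.117×10^8 mm⁴ = 1.117×10^-4 m⁴
Effective length L_e = K·L = 0.5 × 7.19 = 3.595 m
P_cr = π²EI / L_e² = π² × 107×10⁹ × 1.117×10^-4 / 3.595² = 9.129×10^6 N

P_cr ≈ 9130 kN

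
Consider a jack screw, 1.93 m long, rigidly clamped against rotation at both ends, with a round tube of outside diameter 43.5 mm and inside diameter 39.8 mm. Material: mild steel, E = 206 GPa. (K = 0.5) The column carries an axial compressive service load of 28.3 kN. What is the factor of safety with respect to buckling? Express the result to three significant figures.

d_o = 43.5 mm, d_i = 39.8 mm
I = π(d_o⁴ − d_i⁴)/64 = π(43.5⁴ − 39.80⁴)/64 = 5.259×10^4 mm⁴
I = 5.259×10^4 mm⁴ = 5.259×10^-8 m⁴
Effective length L_e = K·L = 0.5 × 1.93 = 0.9650 m
P_cr = π²EI / L_e² = π² × 206×10⁹ × 5.259×10^-8 / 0.9650² = 1.148×10^5 N
Factor of safety n = P_cr / P = 114.83 / 28.3 = 4.06

n ≈ 4.06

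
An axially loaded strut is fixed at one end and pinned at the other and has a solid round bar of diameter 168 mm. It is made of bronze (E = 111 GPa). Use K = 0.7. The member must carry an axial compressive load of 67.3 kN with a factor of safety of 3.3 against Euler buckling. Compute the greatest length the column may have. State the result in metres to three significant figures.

L_max ≈ 19.8 m

I = πd⁴/64 = π×168⁴/64 = 3.910×10^7 mm⁴
I = 3.910×10^-5 m⁴
Required critical load P_cr = n·P = 3.3 × 67.3 = 222.1 kN = 2.221×10^5 N
From P_cr = π²EI/(K·L)²:  L = (1/K)·√(π²EI/P_cr) = (1/0.7)·√(π²×1.11×10^11×3.910×10^-5/2.221×10^5)
L = 19.8 m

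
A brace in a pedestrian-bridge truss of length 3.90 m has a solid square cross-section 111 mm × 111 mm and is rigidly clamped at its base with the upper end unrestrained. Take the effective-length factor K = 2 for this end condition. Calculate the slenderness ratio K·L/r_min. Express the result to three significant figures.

For a square r = a/√12 = 111/√12 = 32.04 mm
L_e = K·L = 2 × 3.90 m = 7.800 m = 7800.0 mm
λ = L_e / r_min = 7800.0 / 32.04 = 243

λ ≈ 243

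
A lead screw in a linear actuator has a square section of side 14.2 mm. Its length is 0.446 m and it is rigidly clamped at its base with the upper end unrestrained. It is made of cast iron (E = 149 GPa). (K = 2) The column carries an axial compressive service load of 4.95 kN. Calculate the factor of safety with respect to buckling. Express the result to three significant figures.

n ≈ 1.27

I = a⁴/12 = 14.2⁴/12 = 3.388×10^3 mm⁴
I = 3.388×10^3 mm⁴ = 3.388×10^-9 m⁴
Effective length L_e = K·L = 2 × 0.446 = 0.8920 m
P_cr = π²EI / L_e² = π² × 149×10⁹ × 3.388×10^-9 / 0.8920² = 6.262×10^3 N
Factor of safety n = P_cr / P = 6.2622 / 4.95 = 1.27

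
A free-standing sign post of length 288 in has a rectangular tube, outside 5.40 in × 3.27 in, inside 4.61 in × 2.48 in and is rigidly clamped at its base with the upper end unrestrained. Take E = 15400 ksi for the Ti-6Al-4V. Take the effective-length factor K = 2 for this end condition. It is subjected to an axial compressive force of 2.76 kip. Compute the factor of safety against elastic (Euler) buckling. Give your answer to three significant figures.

n ≈ 1.64

Weak-axis I_min = (h_o·b_o³ − h_i·b_i³)/12 with b_o = 3.27, b_i = 2.480 in (shorter outer/inner sides).
I_min = (5.40×3.27³ − 4.610×2.480³)/12 = 9.875 in⁴
Effective length L_e = K·L = 2 × 288 = 576.0 in
P_cr = π²EI / L_e² = π² × 15400×10³ × 9.875 / 576.0² = 4.524×10^3 lb
Factor of safety n = P_cr / P = 4.5239 / 2.76 = 1.64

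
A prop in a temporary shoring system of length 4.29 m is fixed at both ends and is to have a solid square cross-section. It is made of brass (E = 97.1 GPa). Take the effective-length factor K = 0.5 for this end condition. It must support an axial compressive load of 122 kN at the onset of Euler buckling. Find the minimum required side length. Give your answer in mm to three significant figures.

L_e = K·L = 0.5 × 4.29 = 2.145 m
Required I = P_cr·L_e²/(π²E) = 1.220×10^5 × 2.145² / (π² × 9.71×10^10) = 5.857×10^-7 m⁴
I_req = 5.857×10^5 mm⁴
Solid square: I = a⁴/12  ⇒  a = (12I)^(1/4) = (12×5.857×10^5)^(1/4) = 51.5 mm

a ≈ 51.5 mm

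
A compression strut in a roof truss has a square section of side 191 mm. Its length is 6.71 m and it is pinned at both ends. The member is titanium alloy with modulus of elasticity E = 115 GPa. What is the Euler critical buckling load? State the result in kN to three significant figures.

P_cr ≈ 2800 kN

I = a⁴/12 = 191⁴/12 = 1.109×10^8 mm⁴
I = 1.109×10^8 mm⁴ = 1.109×10^-4 m⁴
Effective length L_e = K·L = 1 × 6.71 = 6.710 m
P_cr = π²EI / L_e² = π² × 115×10⁹ × 1.109×10^-4 / 6.710² = 2.796×10^6 N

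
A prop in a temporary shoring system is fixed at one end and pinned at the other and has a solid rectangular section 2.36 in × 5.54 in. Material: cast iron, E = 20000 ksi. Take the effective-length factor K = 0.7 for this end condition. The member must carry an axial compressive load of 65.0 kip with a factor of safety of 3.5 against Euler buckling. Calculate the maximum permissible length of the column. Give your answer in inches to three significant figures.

Buckling occurs about the weak axis: I_min = h·b³/12 with b = 2.36 in (the shorter side).
I_min = 5.54×2.36³/12 = 6.068 in⁴
Required critical load P_cr = n·P = 3.5 × 65.0 = 227.5 kip = 2.275×10^5 lb
From P_cr = π²EI/(K·L)²:  L = (1/K)·√(π²EI/P_cr) = (1/0.7)·√(π²×2.00×10^7×6.068/2.275×10^5)
L = 104 in

L_max ≈ 104 in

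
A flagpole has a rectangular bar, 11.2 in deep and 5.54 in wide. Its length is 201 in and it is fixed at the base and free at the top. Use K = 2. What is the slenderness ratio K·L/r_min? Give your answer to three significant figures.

For a rectangle r_min = b/√12 = 5.54/√12 = 1.599 in
L_e = K·L = 2 × 201 = 402.0 in
λ = L_e / r_min = 402.00 / 1.599 = 251

λ ≈ 251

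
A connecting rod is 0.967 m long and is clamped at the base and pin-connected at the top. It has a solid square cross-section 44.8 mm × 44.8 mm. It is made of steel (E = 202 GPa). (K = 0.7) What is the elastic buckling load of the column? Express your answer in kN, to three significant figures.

I = a⁴/12 = 44.8⁴/12 = 3.357×10^5 mm⁴
I = 3.357×10^5 mm⁴ = 3.357×10^-7 m⁴
Effective length L_e = K·L = 0.7 × 0.967 = 0.6769 m
P_cr = π²EI / L_e² = π² × 202×10⁹ × 3.357×10^-7 / 0.6769² = 1.461×10^6 N

P_cr ≈ 1460 kN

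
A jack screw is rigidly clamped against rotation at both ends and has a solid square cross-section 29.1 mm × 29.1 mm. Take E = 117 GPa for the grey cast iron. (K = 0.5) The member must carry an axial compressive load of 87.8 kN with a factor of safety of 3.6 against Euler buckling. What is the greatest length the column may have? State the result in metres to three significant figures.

I = a⁴/12 = 29.1⁴/12 = 5.976×10^4 mm⁴
I = 5.976×10^-8 m⁴
Required critical load P_cr = n·P = 3.6 × 87.8 = 316.1 kN = 3.161×10^5 N
From P_cr = π²EI/(K·L)²:  L = (1/K)·√(π²EI/P_cr) = (1/0.5)·√(π²×1.17×10^11×5.976×10^-8/3.161×10^5)
L = 0.934 m

L_max ≈ 0.934 m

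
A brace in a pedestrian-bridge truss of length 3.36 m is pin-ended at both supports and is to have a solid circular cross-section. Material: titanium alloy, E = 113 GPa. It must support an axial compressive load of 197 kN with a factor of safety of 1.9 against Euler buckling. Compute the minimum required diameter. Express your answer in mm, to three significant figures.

d ≈ 93.7 mm

Required P_cr = n·P = 1.9 × 197 = 374.3 kN
L_e = K·L = 1 × 3.36 = 3.360 m
Required I = P_cr·L_e²/(π²E) = 3.743×10^5 × 3.360² / (π² × 1.13×10^11) = 3.789×10^-6 m⁴
I_req = 3.789×10^6 mm⁴
Solid circle: I = πd⁴/64  ⇒  d = (64I/π)^(1/4) = (64×3.789×10^6/π)^(1/4) = 93.7 mm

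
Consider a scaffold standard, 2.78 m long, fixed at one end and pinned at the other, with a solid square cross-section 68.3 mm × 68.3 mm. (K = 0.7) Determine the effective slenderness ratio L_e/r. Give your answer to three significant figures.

λ ≈ 98.7

For a square r = a/√12 = 68.3/√12 = 19.72 mm
L_e = K·L = 0.7 × 2.78 m = 1.946 m = 1946.0 mm
λ = L_e / r_min = 1946.0 / 19.72 = 98.7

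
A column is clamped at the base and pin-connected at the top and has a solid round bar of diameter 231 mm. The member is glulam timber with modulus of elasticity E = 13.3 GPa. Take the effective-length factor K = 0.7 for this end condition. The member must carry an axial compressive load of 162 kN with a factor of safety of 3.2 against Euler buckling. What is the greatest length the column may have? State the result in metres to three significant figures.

L_max ≈ 8.50 m

I = πd⁴/64 = π×231⁴/64 = 1.398×10^8 mm⁴
I = 1.398×10^-4 m⁴
Required critical load P_cr = n·P = 3.2 × 162 = 518.4 kN = 5.184×10^5 N
From P_cr = π²EI/(K·L)²:  L = (1/K)·√(π²EI/P_cr) = (1/0.7)·√(π²×1.33×10^10×1.398×10^-4/5.184×10^5)
L = 8.50 m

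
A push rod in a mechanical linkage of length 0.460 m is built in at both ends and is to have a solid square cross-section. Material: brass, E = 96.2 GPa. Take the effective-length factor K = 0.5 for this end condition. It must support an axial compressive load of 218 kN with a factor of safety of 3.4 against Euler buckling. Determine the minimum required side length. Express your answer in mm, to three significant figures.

a ≈ 26.5 mm

Required P_cr = n·P = 3.4 × 218 = 741.2 kN
L_e = K·L = 0.5 × 0.460 = 0.2300 m
Required I = P_cr·L_e²/(π²E) = 7.412×10^5 × 0.2300² / (π² × 9.62×10^10) = 4.130×10^-8 m⁴
I_req = 4.130×10^4 mm⁴
Solid square: I = a⁴/12  ⇒  a = (12I)^(1/4) = (12×4.130×10^4)^(1/4) = 26.5 mm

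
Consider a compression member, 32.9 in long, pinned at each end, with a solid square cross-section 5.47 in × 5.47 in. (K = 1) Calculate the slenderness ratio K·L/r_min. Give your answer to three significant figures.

λ ≈ 20.8

I = a⁴/12 = 5.47⁴/12 = 74.61 in⁴
A = 29.92 in²;  r_min = √(I/A) = √(74.61/29.92) = 1.579 in
L_e = K·L = 1 × 32.9 = 32.90 in
λ = L_e / r_min = 32.900 / 1.579 = 20.8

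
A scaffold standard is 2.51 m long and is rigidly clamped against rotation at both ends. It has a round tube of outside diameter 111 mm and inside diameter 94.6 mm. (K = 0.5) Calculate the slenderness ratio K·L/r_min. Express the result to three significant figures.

λ ≈ 34.4

d_o = 111 mm, d_i = 94.6 mm
I = π(d_o⁴ − d_i⁴)/64 = π(111⁴ − 94.60⁴)/64 = 3.521×10^6 mm⁴
A = 2.648×10^3 mm²;  r_min = √(I/A) = √(3.521×10^6/2.648×10^3) = 36.46 mm
L_e = K·L = 0.5 × 2.51 m = 1.255 m = 1255.0 mm
λ = L_e / r_min = 1255.0 / 36.46 = 34.4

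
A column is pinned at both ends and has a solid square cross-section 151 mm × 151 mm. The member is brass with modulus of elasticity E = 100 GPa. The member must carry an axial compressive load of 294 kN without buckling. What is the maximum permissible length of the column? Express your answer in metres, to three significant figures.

I = a⁴/12 = 151⁴/12 = 4.332×10^7 mm⁴
I = 4.332×10^-5 m⁴
At the buckling limit P_cr = P = 2.940×10^5 N
From P_cr = π²EI/(K·L)²:  L = (1/K)·√(π²EI/P_cr) = (1/1)·√(π²×1.00×10^11×4.332×10^-5/2.940×10^5)
L = 12.1 m

L_max ≈ 12.1 m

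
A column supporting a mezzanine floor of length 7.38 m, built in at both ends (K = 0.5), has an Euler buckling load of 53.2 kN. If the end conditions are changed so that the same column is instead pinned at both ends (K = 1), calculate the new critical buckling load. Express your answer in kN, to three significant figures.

P_cr ∝ 1/K², so P_cr,new = P_cr,old × (K_old/K_new)² = 53.2 × (0.5/1)²
= 53.2 × 0.2500 = 13.3 kN

P_cr ≈ 13.3 kN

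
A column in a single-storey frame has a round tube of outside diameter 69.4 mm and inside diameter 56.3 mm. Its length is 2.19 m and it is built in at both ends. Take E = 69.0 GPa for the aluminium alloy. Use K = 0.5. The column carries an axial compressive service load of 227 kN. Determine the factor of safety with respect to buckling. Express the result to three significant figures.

d_o = 69.4 mm, d_i = 56.3 mm
I = π(d_o⁴ − d_i⁴)/64 = π(69.4⁴ − 56.30⁴)/64 = 6.455×10^5 mm⁴
I = 6.455×10^5 mm⁴ = 6.455×10^-7 m⁴
Effective length L_e = K·L = 0.5 × 2.19 = 1.095 m
P_cr = π²EI / L_e² = π² × 69.0×10⁹ × 6.455×10^-7 / 1.095² = 3.666×10^5 N
Factor of safety n = P_cr / P = 366.63 / 227 = 1.62

n ≈ 1.62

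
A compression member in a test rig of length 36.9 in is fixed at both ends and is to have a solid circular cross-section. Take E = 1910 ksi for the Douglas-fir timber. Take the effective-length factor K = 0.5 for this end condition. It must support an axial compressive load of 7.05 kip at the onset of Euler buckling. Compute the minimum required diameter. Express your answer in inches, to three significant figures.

L_e = K·L = 0.5 × 36.9 = 18.45 in
Required I = P_cr·L_e²/(π²E) = 7.050×10^3 × 18.45² / (π² × 1.91×10^6) = 0.1273 in⁴
Solid circle: I = πd⁴/64  ⇒  d = (64I/π)^(1/4) = (64×0.1273/π)^(1/4) = 1.27 in

d ≈ 1.27 in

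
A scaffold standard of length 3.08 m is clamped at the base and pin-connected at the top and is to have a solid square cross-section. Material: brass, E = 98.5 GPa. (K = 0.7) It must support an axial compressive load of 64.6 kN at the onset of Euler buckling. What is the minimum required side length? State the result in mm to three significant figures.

a ≈ 43.9 mm

L_e = K·L = 0.7 × 3.08 = 2.156 m
Required I = P_cr·L_e²/(π²E) = 6.460×10^4 × 2.156² / (π² × 9.85×10^10) = 3.089×10^-7 m⁴
I_req = 3.089×10^5 mm⁴
Solid square: I = a⁴/12  ⇒  a = (12I)^(1/4) = (12×3.089×10^5)^(1/4) = 43.9 mm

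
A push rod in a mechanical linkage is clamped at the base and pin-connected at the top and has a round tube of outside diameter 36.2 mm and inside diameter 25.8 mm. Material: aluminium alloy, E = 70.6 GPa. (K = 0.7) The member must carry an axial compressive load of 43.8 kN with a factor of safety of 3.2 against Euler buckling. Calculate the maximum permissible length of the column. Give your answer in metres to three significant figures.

d_o = 36.2 mm, d_i = 25.8 mm
I = π(d_o⁴ − d_i⁴)/64 = π(36.2⁴ − 25.80⁴)/64 = 6.255×10^4 mm⁴
I = 6.255×10^-8 m⁴
Required critical load P_cr = n·P = 3.2 × 43.8 = 140.2 kN = 1.402×10^5 N
From P_cr = π²EI/(K·L)²:  L = (1/K)·√(π²EI/P_cr) = (1/0.7)·√(π²×7.06×10^10×6.255×10^-8/1.402×10^5)
L = 0.797 m

L_max ≈ 0.797 m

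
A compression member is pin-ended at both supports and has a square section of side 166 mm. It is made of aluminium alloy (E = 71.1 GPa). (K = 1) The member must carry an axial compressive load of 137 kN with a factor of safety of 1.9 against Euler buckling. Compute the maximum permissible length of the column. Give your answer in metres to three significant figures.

L_max ≈ 13.1 m

I = a⁴/12 = 166⁴/12 = 6.328×10^7 mm⁴
I = 6.328×10^-5 m⁴
Required critical load P_cr = n·P = 1.9 × 137 = 260.3 kN = 2.603×10^5 N
From P_cr = π²EI/(K·L)²:  L = (1/K)·√(π²EI/P_cr) = (1/1)·√(π²×7.11×10^10×6.328×10^-5/2.603×10^5)
L = 13.1 m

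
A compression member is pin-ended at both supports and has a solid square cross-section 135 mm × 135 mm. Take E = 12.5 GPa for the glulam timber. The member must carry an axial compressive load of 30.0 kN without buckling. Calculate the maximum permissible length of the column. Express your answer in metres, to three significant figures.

L_max ≈ 10.7 m

I = a⁴/12 = 135⁴/12 = 2.768×10^7 mm⁴
I = 2.768×10^-5 m⁴
At the buckling limit P_cr = P = 3.000×10^4 N
From P_cr = π²EI/(K·L)²:  L = (1/K)·√(π²EI/P_cr) = (1/1)·√(π²×1.25×10^10×2.768×10^-5/3.000×10^4)
L = 10.7 m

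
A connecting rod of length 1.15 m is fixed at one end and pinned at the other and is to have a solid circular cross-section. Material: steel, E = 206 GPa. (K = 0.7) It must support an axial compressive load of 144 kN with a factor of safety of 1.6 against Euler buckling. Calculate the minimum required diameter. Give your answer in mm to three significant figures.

d ≈ 35.0 mm

Required P_cr = n·P = 1.6 × 144 = 230.4 kN
L_e = K·L = 0.7 × 1.15 = 0.8050 m
Required I = P_cr·L_e²/(π²E) = 2.304×10^5 × 0.8050² / (π² × 2.06×10^11) = 7.344×10^-8 m⁴
I_req = 7.344×10^4 mm⁴
Solid circle: I = πd⁴/64  ⇒  d = (64I/π)^(1/4) = (64×7.344×10^4/π)^(1/4) = 35.0 mm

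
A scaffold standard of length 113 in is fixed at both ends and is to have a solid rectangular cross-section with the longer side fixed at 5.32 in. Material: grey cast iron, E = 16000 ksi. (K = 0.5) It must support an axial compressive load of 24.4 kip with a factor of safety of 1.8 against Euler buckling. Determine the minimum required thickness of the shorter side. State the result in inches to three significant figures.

b ≈ 1.26 in

Required P_cr = n·P = 1.8 × 24.4 = 43.92 kip
L_e = K·L = 0.5 × 113 = 56.50 in
Required I = P_cr·L_e²/(π²E) = 4.392×10^4 × 56.50² / (π² × 1.60×10^7) = 0.8878 in⁴
Rectangle, weak axis: I_min = h·b³/12 with h = 5.32 in fixed  ⇒  b = (12I/h)^(1/3) = 1.26 in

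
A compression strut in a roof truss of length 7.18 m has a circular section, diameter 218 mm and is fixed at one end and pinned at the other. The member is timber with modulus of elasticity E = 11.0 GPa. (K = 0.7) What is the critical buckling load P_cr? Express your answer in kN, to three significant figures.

I = πd⁴/64 = π×218⁴/64 = 1.109×10^8 mm⁴
I = 1.109×10^8 mm⁴ = 1.109×10^-4 m⁴
Effective length L_e = K·L = 0.7 × 7.18 = 5.026 m
P_cr = π²EI / L_e² = π² × 11.0×10⁹ × 1.109×10^-4 / 5.026² = 4.765×10^5 N

P_cr ≈ 476 kN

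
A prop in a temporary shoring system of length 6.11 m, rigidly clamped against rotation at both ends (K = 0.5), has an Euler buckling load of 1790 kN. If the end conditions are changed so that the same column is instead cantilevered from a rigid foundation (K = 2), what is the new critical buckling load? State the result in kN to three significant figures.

P_cr ∝ 1/K², so P_cr,new = P_cr,old × (K_old/K_new)² = 1790 × (0.5/2)²
= 1790 × 0.06250 = 112 kN

P_cr ≈ 112 kN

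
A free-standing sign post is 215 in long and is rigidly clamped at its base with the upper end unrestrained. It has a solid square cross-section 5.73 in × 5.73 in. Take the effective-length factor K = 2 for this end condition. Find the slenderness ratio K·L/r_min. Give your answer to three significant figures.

λ ≈ 260

For a square r = a/√12 = 5.73/√12 = 1.654 in
L_e = K·L = 2 × 215 = 430.0 in
λ = L_e / r_min = 430.00 / 1.654 = 260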